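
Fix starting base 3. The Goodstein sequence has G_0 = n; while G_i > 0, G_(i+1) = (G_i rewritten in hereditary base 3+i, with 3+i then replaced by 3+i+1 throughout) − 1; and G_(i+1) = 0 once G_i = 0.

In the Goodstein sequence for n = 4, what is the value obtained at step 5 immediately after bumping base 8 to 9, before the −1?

G_0 = 4. HB_3(4) = 3 + 1. Bump = 5. G_1 = 4.
G_1 = 4. HB_4(4) = 4. Bump = 5. G_2 = 4.
G_2 = 4. HB_5(4) = 4. Bump = 4. G_3 = 3.
G_3 = 3. HB_6(3) = 3. Bump = 3. G_4 = 2.
G_4 = 2. HB_7(2) = 2. Bump = 2. G_5 = 1.

1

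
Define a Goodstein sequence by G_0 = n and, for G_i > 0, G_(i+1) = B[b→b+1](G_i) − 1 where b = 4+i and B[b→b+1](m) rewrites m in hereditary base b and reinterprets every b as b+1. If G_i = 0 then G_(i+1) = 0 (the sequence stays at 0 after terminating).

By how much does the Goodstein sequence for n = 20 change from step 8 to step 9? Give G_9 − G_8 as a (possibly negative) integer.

8

[0] 20 ≡ 4^2 + 4 (base 4). Lift 5: 30. −1: 29.
[1] 29 ≡ 5^2 + 4 (base 5). Lift 6: 40. −1: 39.
[2] 39 ≡ 6^2 + 3 (base 6). Lift 7: 52. −1: 51.
[3] 51 ≡ 7^2 + 2 (base 7). Lift 8: 66. −1: 65.
[4] 65 ≡ 8^2 + 1 (base 8). Lift 9: 82. −1: 81.
[5] 81 ≡ 9^2 (base 9). Lift 10: 100. −1: 99.
[6] 99 ≡ 9·10 + 9 (base 10). Lift 11: 108. −1: 107.
[7] 107 ≡ 9·11 + 8 (base 11). Lift 12: 116. −1: 115.
[8] 115 ≡ 9·12 + 7 (base 12). Lift 13: 124. −1: 123.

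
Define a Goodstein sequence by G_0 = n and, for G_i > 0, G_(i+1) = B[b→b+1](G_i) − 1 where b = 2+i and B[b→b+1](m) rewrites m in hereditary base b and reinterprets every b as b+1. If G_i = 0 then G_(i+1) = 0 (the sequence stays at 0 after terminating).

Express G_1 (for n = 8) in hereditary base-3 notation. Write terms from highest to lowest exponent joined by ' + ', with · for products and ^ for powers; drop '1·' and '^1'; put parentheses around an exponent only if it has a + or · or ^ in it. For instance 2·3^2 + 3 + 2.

2·3^3 + 2·3^2 + 2·3 + 2

8 —HB2→ 2^(2 + 1) —bump→ 3^(3 + 1) = 81 —(−1)→ 80
80 —HB3→ 2·3^3 + 2·3^2 + 2·3 + 2 —bump→ 2·4^4 + 2·4^2 + 2·4 + 2 = 554 —(−1)→ 553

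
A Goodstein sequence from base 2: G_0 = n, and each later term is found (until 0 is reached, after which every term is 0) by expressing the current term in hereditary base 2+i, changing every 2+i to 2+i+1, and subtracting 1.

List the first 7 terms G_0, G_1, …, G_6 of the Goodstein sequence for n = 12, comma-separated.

12, 107, 1065, 15685, 280019, 5764910, 134217867

G_0 = 12. HB_2(12) = 2^(2 + 1) + 2^2. Bump = 108. G_1 = 107.
G_1 = 107. HB_3(107) = 3^(3 + 1) + 2·3^2 + 2·3 + 2. Bump = 1066. G_2 = 1065.
G_2 = 1065. HB_4(1065) = 4^(4 + 1) + 2·4^2 + 2·4 + 1. Bump = 15686. G_3 = 15685.
G_3 = 15685. HB_5(15685) = 5^(5 + 1) + 2·5^2 + 2·5. Bump = 280020. G_4 = 280019.
G_4 = 280019. HB_6(280019) = 6^(6 + 1) + 2·6^2 + 6 + 5. Bump = 5764911. G_5 = 5764910.
G_5 = 5764910. HB_7(5764910) = 7^(7 + 1) + 2·7^2 + 7 + 4. Bump = 134217868. G_6 = 134217867.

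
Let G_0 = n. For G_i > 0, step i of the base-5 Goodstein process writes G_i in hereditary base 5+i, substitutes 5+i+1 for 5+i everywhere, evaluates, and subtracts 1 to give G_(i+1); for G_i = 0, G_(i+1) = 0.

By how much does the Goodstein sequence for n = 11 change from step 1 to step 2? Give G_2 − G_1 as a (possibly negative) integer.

G_0=11  [base 5] 2·5 + 1  →[5↦6]→  2·6 + 1 = 13  −1 ⇒ G_1=12
G_1=12  [base 6] 2·6  →[6↦7]→  2·7 = 14  −1 ⇒ G_2=13

1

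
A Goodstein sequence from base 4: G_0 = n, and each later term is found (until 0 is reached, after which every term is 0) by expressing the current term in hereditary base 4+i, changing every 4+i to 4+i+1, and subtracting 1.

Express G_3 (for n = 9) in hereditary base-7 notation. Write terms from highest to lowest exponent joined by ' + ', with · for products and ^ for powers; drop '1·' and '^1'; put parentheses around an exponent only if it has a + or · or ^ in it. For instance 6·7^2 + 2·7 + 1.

base 4: 9 = 2·4 + 1; at 5: 2·5 + 1 = 11; next = 10
base 5: 10 = 2·5; at 6: 2·6 = 12; next = 11
base 6: 11 = 6 + 5; at 7: 7 + 5 = 12; next = 11
base 7: 11 = 7 + 4; at 8: 8 + 4 = 12; next = 11

7 + 4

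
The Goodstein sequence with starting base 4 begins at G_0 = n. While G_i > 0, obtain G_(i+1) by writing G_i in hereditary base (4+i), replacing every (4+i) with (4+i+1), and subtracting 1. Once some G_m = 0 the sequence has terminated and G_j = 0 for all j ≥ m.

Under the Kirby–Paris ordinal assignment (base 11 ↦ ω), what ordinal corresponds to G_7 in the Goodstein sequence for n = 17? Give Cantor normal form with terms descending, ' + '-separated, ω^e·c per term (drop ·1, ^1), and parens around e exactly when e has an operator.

ω·5

i=0: 17 = 4^2 + 1 (b=4); 4→5: 5^2 + 1 = 26; 26−1 = 25
i=1: 25 = 5^2 (b=5); 5→6: 6^2 = 36; 36−1 = 35
i=2: 35 = 5·6 + 5 (b=6); 6→7: 5·7 + 5 = 40; 40−1 = 39
i=3: 39 = 5·7 + 4 (b=7); 7→8: 5·8 + 4 = 44; 44−1 = 43
i=4: 43 = 5·8 + 3 (b=8); 8→9: 5·9 + 3 = 48; 48−1 = 47
i=5: 47 = 5·9 + 2 (b=9); 9→10: 5·10 + 2 = 52; 52−1 = 51
i=6: 51 = 5·10 + 1 (b=10); 10→11: 5·11 + 1 = 56; 56−1 = 55
i=7: 55 = 5·11 (b=11); 11→12: 5·12 = 60; 60−1 = 59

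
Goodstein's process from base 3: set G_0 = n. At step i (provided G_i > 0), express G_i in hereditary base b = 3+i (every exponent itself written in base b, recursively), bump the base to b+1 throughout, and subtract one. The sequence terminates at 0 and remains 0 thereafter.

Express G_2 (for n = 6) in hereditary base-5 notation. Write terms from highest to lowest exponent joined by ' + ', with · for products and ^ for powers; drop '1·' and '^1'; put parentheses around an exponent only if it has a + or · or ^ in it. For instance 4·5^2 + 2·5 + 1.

5 + 2

base 3: 6 = 2·3; at 4: 2·4 = 8; next = 7
base 4: 7 = 4 + 3; at 5: 5 + 3 = 8; next = 7
base 5: 7 = 5 + 2; at 6: 6 + 2 = 8; next = 7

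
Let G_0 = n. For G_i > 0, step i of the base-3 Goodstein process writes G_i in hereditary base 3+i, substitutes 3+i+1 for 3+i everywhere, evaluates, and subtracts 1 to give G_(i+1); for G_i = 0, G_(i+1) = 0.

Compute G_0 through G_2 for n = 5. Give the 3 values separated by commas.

5 —HB3→ 3 + 2 —bump→ 4 + 2 = 6 —(−1)→ 5
5 —HB4→ 4 + 1 —bump→ 5 + 1 = 6 —(−1)→ 5

5, 5, 5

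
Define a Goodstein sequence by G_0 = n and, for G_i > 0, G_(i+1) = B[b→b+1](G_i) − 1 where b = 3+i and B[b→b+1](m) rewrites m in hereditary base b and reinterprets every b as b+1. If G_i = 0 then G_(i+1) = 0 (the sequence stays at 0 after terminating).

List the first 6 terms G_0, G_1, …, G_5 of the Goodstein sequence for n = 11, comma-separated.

step 0: 11 = 3^2 + 2; sub 4 for 3: 4^2 + 2; = 18; G_1 = 18−1 = 17
step 1: 17 = 4^2 + 1; sub 5 for 4: 5^2 + 1; = 26; G_2 = 26−1 = 25
step 2: 25 = 5^2; sub 6 for 5: 6^2; = 36; G_3 = 36−1 = 35
step 3: 35 = 5·6 + 5; sub 7 for 6: 5·7 + 5; = 40; G_4 = 40−1 = 39
step 4: 39 = 5·7 + 4; sub 8 for 7: 5·8 + 4; = 44; G_5 = 44−1 = 43

11, 17, 25, 35, 39, 43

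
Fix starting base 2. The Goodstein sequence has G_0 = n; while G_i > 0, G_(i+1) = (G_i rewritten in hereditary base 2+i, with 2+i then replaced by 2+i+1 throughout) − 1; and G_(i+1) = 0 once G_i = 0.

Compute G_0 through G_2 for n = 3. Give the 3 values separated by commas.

G_0=3  [base 2] 2 + 1  →[2↦3]→  3 + 1 = 4  −1 ⇒ G_1=3
G_1=3  [base 3] 3  →[3↦4]→  4 = 4  −1 ⇒ G_2=3

3, 3, 3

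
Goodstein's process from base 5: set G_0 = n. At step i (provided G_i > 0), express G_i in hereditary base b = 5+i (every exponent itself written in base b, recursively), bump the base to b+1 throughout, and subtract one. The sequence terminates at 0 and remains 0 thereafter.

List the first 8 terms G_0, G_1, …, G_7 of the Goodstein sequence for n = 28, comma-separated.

base 5: 28 = 5^2 + 3; at 6: 6^2 + 3 = 39; next = 38
base 6: 38 = 6^2 + 2; at 7: 7^2 + 2 = 51; next = 50
base 7: 50 = 7^2 + 1; at 8: 8^2 + 1 = 65; next = 64
base 8: 64 = 8^2; at 9: 9^2 = 81; next = 80
base 9: 80 = 8·9 + 8; at 10: 8·10 + 8 = 88; next = 87
base 10: 87 = 8·10 + 7; at 11: 8·11 + 7 = 95; next = 94
base 11: 94 = 8·11 + 6; at 12: 8·12 + 6 = 102; next = 101

28, 38, 50, 64, 80, 87, 94, 101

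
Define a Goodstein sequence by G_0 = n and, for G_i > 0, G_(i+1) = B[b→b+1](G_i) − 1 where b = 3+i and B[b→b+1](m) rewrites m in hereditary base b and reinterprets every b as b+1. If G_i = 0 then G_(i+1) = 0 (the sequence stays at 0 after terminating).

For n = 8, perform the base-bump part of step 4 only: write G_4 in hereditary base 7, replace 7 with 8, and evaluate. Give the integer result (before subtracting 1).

G_0=8  [base 3] 2·3 + 2  →[3↦4]→  2·4 + 2 = 10  −1 ⇒ G_1=9
G_1=9  [base 4] 2·4 + 1  →[4↦5]→  2·5 + 1 = 11  −1 ⇒ G_2=10
G_2=10  [base 5] 2·5  →[5↦6]→  2·6 = 12  −1 ⇒ G_3=11
G_3=11  [base 6] 6 + 5  →[6↦7]→  7 + 5 = 12  −1 ⇒ G_4=11
G_4=11  [base 7] 7 + 4  →[7↦8]→  8 + 4 = 12  −1 ⇒ G_5=11

12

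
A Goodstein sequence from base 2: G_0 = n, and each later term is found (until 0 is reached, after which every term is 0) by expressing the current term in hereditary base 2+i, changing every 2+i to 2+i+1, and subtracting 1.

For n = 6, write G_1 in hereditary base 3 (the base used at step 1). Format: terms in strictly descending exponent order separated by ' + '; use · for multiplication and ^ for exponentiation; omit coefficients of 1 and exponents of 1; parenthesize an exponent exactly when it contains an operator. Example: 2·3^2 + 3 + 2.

G_0 = 6. HB_2(6) = 2^2 + 2. Bump = 30. G_1 = 29.
G_1 = 29. HB_3(29) = 3^3 + 2. Bump = 258. G_2 = 257.

3^3 + 2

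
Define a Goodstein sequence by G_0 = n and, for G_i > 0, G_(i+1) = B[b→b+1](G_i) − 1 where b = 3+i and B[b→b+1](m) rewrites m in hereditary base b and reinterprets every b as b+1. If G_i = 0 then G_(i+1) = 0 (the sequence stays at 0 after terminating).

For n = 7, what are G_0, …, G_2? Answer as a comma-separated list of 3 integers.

7, 8, 9

(0) 7|_3 = 2·3 + 1 ↦ 2·4 + 1|_4 = 9 ⇒ 8
(1) 8|_4 = 2·4 ↦ 2·5|_5 = 10 ⇒ 9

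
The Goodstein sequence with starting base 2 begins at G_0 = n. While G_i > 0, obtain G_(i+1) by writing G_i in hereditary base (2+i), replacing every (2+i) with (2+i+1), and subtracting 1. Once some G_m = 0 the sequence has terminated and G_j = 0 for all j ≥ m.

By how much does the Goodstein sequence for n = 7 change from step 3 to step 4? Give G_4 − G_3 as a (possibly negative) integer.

i=0: 7 = 2^2 + 2 + 1 (b=2); 2→3: 3^3 + 3 + 1 = 31; 31−1 = 30
i=1: 30 = 3^3 + 3 (b=3); 3→4: 4^4 + 4 = 260; 260−1 = 259
i=2: 259 = 4^4 + 3 (b=4); 4→5: 5^5 + 3 = 3128; 3128−1 = 3127
i=3: 3127 = 5^5 + 2 (b=5); 5→6: 6^6 + 2 = 46658; 46658−1 = 46657

43530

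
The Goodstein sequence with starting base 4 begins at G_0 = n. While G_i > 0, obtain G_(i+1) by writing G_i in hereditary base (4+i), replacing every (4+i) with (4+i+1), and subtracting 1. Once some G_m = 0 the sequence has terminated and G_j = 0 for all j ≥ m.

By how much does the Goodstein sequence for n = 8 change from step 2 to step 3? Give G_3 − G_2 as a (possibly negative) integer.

(0) 8|_4 = 2·4 ↦ 2·5|_5 = 10 ⇒ 9
(1) 9|_5 = 5 + 4 ↦ 6 + 4|_6 = 10 ⇒ 9
(2) 9|_6 = 6 + 3 ↦ 7 + 3|_7 = 10 ⇒ 9

0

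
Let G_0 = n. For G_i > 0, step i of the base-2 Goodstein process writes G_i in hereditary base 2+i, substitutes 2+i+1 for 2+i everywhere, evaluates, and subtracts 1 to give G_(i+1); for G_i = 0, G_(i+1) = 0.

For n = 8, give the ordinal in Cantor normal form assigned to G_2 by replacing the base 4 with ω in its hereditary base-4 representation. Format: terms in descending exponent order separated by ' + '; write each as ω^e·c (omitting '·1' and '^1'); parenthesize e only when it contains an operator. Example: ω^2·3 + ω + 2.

ω^ω·2 + ω^2·2 + ω·2 + 1

base 2: 8 = 2^(2 + 1); at 3: 3^(3 + 1) = 81; next = 80
base 3: 80 = 2·3^3 + 2·3^2 + 2·3 + 2; at 4: 2·4^4 + 2·4^2 + 2·4 + 2 = 554; next = 553
base 4: 553 = 2·4^4 + 2·4^2 + 2·4 + 1; at 5: 2·5^5 + 2·5^2 + 2·5 + 1 = 6311; next = 6310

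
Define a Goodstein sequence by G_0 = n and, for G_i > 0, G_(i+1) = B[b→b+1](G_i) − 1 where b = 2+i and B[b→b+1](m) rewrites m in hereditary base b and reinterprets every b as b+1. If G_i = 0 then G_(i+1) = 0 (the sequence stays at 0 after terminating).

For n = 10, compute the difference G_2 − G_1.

G_0 = 10. HB_2(10) = 2^(2 + 1) + 2. Bump = 84. G_1 = 83.
G_1 = 83. HB_3(83) = 3^(3 + 1) + 2. Bump = 1026. G_2 = 1025.

942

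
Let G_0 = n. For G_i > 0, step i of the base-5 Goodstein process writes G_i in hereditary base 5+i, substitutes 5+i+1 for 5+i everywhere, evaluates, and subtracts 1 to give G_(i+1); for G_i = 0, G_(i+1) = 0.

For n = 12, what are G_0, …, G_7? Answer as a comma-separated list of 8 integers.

12, 13, 14, 15, 15, 15, 15, 15

G_0 = 12. HB_5(12) = 2·5 + 2. Bump = 14. G_1 = 13.
G_1 = 13. HB_6(13) = 2·6 + 1. Bump = 15. G_2 = 14.
G_2 = 14. HB_7(14) = 2·7. Bump = 16. G_3 = 15.
G_3 = 15. HB_8(15) = 8 + 7. Bump = 16. G_4 = 15.
G_4 = 15. HB_9(15) = 9 + 6. Bump = 16. G_5 = 15.
G_5 = 15. HB_10(15) = 10 + 5. Bump = 16. G_6 = 15.
G_6 = 15. HB_11(15) = 11 + 4. Bump = 16. G_7 = 15.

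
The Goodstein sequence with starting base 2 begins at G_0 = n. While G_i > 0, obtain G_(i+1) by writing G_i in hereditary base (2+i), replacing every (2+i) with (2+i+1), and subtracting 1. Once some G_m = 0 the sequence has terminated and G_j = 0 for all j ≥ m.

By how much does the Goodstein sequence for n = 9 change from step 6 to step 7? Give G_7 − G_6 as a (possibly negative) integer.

base 2: 9 = 2^(2 + 1) + 1; at 3: 3^(3 + 1) + 1 = 82; next = 81
base 3: 81 = 3^(3 + 1); at 4: 4^(4 + 1) = 1024; next = 1023
base 4: 1023 = 3·4^4 + 3·4^3 + 3·4^2 + 3·4 + 3; at 5: 3·5^5 + 3·5^3 + 3·5^2 + 3·5 + 3 = 9843; next = 9842
base 5: 9842 = 3·5^5 + 3·5^3 + 3·5^2 + 3·5 + 2; at 6: 3·6^6 + 3·6^3 + 3·6^2 + 3·6 + 2 = 140744; next = 140743
base 6: 140743 = 3·6^6 + 3·6^3 + 3·6^2 + 3·6 + 1; at 7: 3·7^7 + 3·7^3 + 3·7^2 + 3·7 + 1 = 2471827; next = 2471826
base 7: 2471826 = 3·7^7 + 3·7^3 + 3·7^2 + 3·7; at 8: 3·8^8 + 3·8^3 + 3·8^2 + 3·8 = 50333400; next = 50333399
base 8: 50333399 = 3·8^8 + 3·8^3 + 3·8^2 + 2·8 + 7; at 9: 3·9^9 + 3·9^3 + 3·9^2 + 2·9 + 7 = 1162263922; next = 1162263921

1111930522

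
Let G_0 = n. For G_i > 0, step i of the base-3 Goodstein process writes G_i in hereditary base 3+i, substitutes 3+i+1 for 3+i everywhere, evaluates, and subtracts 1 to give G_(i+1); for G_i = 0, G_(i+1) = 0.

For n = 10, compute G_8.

41

G_0 = 10. HB_3(10) = 3^2 + 1. Bump = 17. G_1 = 16.
G_1 = 16. HB_4(16) = 4^2. Bump = 25. G_2 = 24.
G_2 = 24. HB_5(24) = 4·5 + 4. Bump = 28. G_3 = 27.
G_3 = 27. HB_6(27) = 4·6 + 3. Bump = 31. G_4 = 30.
G_4 = 30. HB_7(30) = 4·7 + 2. Bump = 34. G_5 = 33.
G_5 = 33. HB_8(33) = 4·8 + 1. Bump = 37. G_6 = 36.
G_6 = 36. HB_9(36) = 4·9. Bump = 40. G_7 = 39.
G_7 = 39. HB_10(39) = 3·10 + 9. Bump = 42. G_8 = 41.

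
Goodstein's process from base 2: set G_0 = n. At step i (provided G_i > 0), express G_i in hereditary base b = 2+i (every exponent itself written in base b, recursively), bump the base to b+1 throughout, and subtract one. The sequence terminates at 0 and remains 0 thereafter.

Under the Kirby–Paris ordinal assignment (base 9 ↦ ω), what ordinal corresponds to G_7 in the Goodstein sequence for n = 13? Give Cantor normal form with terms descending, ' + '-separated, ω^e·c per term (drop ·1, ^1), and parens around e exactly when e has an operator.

ω^(ω + 1) + ω^3·3 + ω^2·3 + ω·2 + 6

step 0: 13 = 2^(2 + 1) + 2^2 + 1; sub 3 for 2: 3^(3 + 1) + 3^3 + 1; = 109; G_1 = 109−1 = 108
step 1: 108 = 3^(3 + 1) + 3^3; sub 4 for 3: 4^(4 + 1) + 4^4; = 1280; G_2 = 1280−1 = 1279
step 2: 1279 = 4^(4 + 1) + 3·4^3 + 3·4^2 + 3·4 + 3; sub 5 for 4: 5^(5 + 1) + 3·5^3 + 3·5^2 + 3·5 + 3; = 16093; G_3 = 16093−1 = 16092
step 3: 16092 = 5^(5 + 1) + 3·5^3 + 3·5^2 + 3·5 + 2; sub 6 for 5: 6^(6 + 1) + 3·6^3 + 3·6^2 + 3·6 + 2; = 280712; G_4 = 280712−1 = 280711
step 4: 280711 = 6^(6 + 1) + 3·6^3 + 3·6^2 + 3·6 + 1; sub 7 for 6: 7^(7 + 1) + 3·7^3 + 3·7^2 + 3·7 + 1; = 5765999; G_5 = 5765999−1 = 5765998
step 5: 5765998 = 7^(7 + 1) + 3·7^3 + 3·7^2 + 3·7; sub 8 for 7: 8^(8 + 1) + 3·8^3 + 3·8^2 + 3·8; = 134219480; G_6 = 134219480−1 = 134219479
step 6: 134219479 = 8^(8 + 1) + 3·8^3 + 3·8^2 + 2·8 + 7; sub 9 for 8: 9^(9 + 1) + 3·9^3 + 3·9^2 + 2·9 + 7; = 3486786856; G_7 = 3486786856−1 = 3486786855
step 7: 3486786855 = 9^(9 + 1) + 3·9^3 + 3·9^2 + 2·9 + 6; sub 10 for 9: 10^(10 + 1) + 3·10^3 + 3·10^2 + 2·10 + 6; = 100000003326; G_8 = 100000003326−1 = 100000003325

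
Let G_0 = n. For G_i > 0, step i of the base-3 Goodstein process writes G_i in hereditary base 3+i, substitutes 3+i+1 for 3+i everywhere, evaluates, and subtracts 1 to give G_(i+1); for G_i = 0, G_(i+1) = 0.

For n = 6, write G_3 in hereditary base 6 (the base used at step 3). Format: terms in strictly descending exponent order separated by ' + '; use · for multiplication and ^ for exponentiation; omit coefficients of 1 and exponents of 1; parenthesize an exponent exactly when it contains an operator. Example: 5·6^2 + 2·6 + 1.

6 + 1

G_0=6  [base 3] 2·3  →[3↦4]→  2·4 = 8  −1 ⇒ G_1=7
G_1=7  [base 4] 4 + 3  →[4↦5]→  5 + 3 = 8  −1 ⇒ G_2=7
G_2=7  [base 5] 5 + 2  →[5↦6]→  6 + 2 = 8  −1 ⇒ G_3=7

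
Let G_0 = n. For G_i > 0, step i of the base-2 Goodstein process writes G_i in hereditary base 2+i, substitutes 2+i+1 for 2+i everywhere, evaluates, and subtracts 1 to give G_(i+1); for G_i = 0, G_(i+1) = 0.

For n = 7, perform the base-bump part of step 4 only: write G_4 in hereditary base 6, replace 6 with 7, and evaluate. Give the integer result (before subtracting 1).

7 —HB2→ 2^2 + 2 + 1 —bump→ 3^3 + 3 + 1 = 31 —(−1)→ 30
30 —HB3→ 3^3 + 3 —bump→ 4^4 + 4 = 260 —(−1)→ 259
259 —HB4→ 4^4 + 3 —bump→ 5^5 + 3 = 3128 —(−1)→ 3127
3127 —HB5→ 5^5 + 2 —bump→ 6^6 + 2 = 46658 —(−1)→ 46657
46657 —HB6→ 6^6 + 1 —bump→ 7^7 + 1 = 823544 —(−1)→ 823543

823544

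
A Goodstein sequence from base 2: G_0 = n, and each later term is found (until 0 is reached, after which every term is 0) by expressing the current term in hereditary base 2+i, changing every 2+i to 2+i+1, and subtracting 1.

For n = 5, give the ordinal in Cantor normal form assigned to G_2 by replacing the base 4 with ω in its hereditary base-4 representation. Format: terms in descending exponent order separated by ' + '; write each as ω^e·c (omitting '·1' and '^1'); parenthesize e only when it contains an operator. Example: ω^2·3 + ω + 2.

ω^3·3 + ω^2·3 + ω·3 + 3

step 0: 5 = 2^2 + 1; sub 3 for 2: 3^3 + 1; = 28; G_1 = 28−1 = 27
step 1: 27 = 3^3; sub 4 for 3: 4^4; = 256; G_2 = 256−1 = 255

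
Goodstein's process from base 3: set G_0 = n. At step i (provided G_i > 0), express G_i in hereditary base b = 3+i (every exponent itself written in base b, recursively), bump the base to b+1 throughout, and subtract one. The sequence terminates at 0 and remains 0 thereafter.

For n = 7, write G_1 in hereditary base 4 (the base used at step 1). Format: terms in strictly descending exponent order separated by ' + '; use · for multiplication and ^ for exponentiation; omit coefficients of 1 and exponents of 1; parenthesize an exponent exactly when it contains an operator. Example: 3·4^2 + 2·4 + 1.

2·4

base 3: 7 = 2·3 + 1; at 4: 2·4 + 1 = 9; next = 8
base 4: 8 = 2·4; at 5: 2·5 = 10; next = 9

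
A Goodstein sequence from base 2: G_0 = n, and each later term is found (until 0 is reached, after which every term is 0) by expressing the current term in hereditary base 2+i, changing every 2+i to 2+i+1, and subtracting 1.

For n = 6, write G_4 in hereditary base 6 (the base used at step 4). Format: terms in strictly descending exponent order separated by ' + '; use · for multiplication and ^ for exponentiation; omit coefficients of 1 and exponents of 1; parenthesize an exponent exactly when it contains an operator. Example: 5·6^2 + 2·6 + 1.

5·6^5 + 5·6^4 + 5·6^3 + 5·6^2 + 5·6 + 5

(0) 6|_2 = 2^2 + 2 ↦ 3^3 + 3|_3 = 30 ⇒ 29
(1) 29|_3 = 3^3 + 2 ↦ 4^4 + 2|_4 = 258 ⇒ 257
(2) 257|_4 = 4^4 + 1 ↦ 5^5 + 1|_5 = 3126 ⇒ 3125
(3) 3125|_5 = 5^5 ↦ 6^6|_6 = 46656 ⇒ 46655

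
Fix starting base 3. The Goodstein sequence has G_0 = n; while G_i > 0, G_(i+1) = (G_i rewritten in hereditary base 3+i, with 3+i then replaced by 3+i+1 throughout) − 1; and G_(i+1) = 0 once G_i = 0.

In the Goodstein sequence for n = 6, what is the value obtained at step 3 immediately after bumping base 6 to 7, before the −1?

8

step 0: 6 = 2·3; sub 4 for 3: 2·4; = 8; G_1 = 8−1 = 7
step 1: 7 = 4 + 3; sub 5 for 4: 5 + 3; = 8; G_2 = 8−1 = 7
step 2: 7 = 5 + 2; sub 6 for 5: 6 + 2; = 8; G_3 = 8−1 = 7
step 3: 7 = 6 + 1; sub 7 for 6: 7 + 1; = 8; G_4 = 8−1 = 7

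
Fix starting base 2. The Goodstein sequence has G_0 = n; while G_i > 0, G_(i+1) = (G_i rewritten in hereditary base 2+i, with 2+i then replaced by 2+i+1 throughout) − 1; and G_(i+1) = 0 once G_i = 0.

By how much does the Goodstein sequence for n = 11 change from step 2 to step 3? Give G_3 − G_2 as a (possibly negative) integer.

14600

step 0: 11 = 2^(2 + 1) + 2 + 1; sub 3 for 2: 3^(3 + 1) + 3 + 1; = 85; G_1 = 85−1 = 84
step 1: 84 = 3^(3 + 1) + 3; sub 4 for 3: 4^(4 + 1) + 4; = 1028; G_2 = 1028−1 = 1027
step 2: 1027 = 4^(4 + 1) + 3; sub 5 for 4: 5^(5 + 1) + 3; = 15628; G_3 = 15628−1 = 15627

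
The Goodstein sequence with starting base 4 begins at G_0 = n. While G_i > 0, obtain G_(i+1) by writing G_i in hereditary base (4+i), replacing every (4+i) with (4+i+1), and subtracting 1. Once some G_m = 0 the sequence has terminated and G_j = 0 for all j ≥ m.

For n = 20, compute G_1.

29

G_0 = 20. HB_4(20) = 4^2 + 4. Bump = 30. G_1 = 29.
G_1 = 29. HB_5(29) = 5^2 + 4. Bump = 40. G_2 = 39.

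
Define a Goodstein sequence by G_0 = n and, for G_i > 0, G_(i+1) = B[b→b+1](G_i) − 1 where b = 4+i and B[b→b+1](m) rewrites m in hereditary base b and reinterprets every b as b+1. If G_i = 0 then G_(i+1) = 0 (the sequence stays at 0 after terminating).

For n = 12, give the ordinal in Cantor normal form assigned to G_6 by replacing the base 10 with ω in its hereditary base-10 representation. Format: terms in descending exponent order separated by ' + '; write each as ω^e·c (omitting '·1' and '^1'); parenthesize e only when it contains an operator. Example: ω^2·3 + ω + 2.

ω + 9

(0) 12|_4 = 3·4 ↦ 3·5|_5 = 15 ⇒ 14
(1) 14|_5 = 2·5 + 4 ↦ 2·6 + 4|_6 = 16 ⇒ 15
(2) 15|_6 = 2·6 + 3 ↦ 2·7 + 3|_7 = 17 ⇒ 16
(3) 16|_7 = 2·7 + 2 ↦ 2·8 + 2|_8 = 18 ⇒ 17
(4) 17|_8 = 2·8 + 1 ↦ 2·9 + 1|_9 = 19 ⇒ 18
(5) 18|_9 = 2·9 ↦ 2·10|_10 = 20 ⇒ 19
(6) 19|_10 = 10 + 9 ↦ 11 + 9|_11 = 20 ⇒ 19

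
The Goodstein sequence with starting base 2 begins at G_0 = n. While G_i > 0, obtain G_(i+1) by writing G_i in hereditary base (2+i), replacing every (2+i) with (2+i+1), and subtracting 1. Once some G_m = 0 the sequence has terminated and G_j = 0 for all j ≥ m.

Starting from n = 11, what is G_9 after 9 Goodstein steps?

(0) 11|_2 = 2^(2 + 1) + 2 + 1 ↦ 3^(3 + 1) + 3 + 1|_3 = 85 ⇒ 84
(1) 84|_3 = 3^(3 + 1) + 3 ↦ 4^(4 + 1) + 4|_4 = 1028 ⇒ 1027
(2) 1027|_4 = 4^(4 + 1) + 3 ↦ 5^(5 + 1) + 3|_5 = 15628 ⇒ 15627
(3) 15627|_5 = 5^(5 + 1) + 2 ↦ 6^(6 + 1) + 2|_6 = 279938 ⇒ 279937
(4) 279937|_6 = 6^(6 + 1) + 1 ↦ 7^(7 + 1) + 1|_7 = 5764802 ⇒ 5764801
(5) 5764801|_7 = 7^(7 + 1) ↦ 8^(8 + 1)|_8 = 134217728 ⇒ 134217727
(6) 134217727|_8 = 7·8^8 + 7·8^7 + 7·8^6 + 7·8^5 + 7·8^4 + 7·8^3 + 7·8^2 + 7·8 + 7 ↦ 7·9^9 + 7·9^7 + 7·9^6 + 7·9^5 + 7·9^4 + 7·9^3 + 7·9^2 + 7·9 + 7|_9 = 2749609303 ⇒ 2749609302
(7) 2749609302|_9 = 7·9^9 + 7·9^7 + 7·9^6 + 7·9^5 + 7·9^4 + 7·9^3 + 7·9^2 + 7·9 + 6 ↦ 7·10^10 + 7·10^7 + 7·10^6 + 7·10^5 + 7·10^4 + 7·10^3 + 7·10^2 + 7·10 + 6|_10 = 70077777776 ⇒ 70077777775
(8) 70077777775|_10 = 7·10^10 + 7·10^7 + 7·10^6 + 7·10^5 + 7·10^4 + 7·10^3 + 7·10^2 + 7·10 + 5 ↦ 7·11^11 + 7·11^7 + 7·11^6 + 7·11^5 + 7·11^4 + 7·11^3 + 7·11^2 + 7·11 + 5|_11 = 1997331745491 ⇒ 1997331745490

1997331745490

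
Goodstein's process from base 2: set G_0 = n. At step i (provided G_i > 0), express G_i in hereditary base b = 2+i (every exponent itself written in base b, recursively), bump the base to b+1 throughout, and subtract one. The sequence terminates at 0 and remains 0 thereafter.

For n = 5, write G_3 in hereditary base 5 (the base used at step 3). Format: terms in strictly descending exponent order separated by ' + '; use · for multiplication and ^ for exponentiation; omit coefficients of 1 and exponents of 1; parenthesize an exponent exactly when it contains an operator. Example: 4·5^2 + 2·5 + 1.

5 —HB2→ 2^2 + 1 —bump→ 3^3 + 1 = 28 —(−1)→ 27
27 —HB3→ 3^3 —bump→ 4^4 = 256 —(−1)→ 255
255 —HB4→ 3·4^3 + 3·4^2 + 3·4 + 3 —bump→ 3·5^3 + 3·5^2 + 3·5 + 3 = 468 —(−1)→ 467
467 —HB5→ 3·5^3 + 3·5^2 + 3·5 + 2 —bump→ 3·6^3 + 3·6^2 + 3·6 + 2 = 776 —(−1)→ 775

3·5^3 + 3·5^2 + 3·5 + 2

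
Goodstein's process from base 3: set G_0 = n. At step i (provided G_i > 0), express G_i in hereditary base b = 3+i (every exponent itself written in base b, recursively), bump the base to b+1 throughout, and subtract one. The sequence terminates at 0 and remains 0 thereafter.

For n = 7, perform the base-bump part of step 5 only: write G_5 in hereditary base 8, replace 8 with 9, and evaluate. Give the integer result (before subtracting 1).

base 3: 7 = 2·3 + 1; at 4: 2·4 + 1 = 9; next = 8
base 4: 8 = 2·4; at 5: 2·5 = 10; next = 9
base 5: 9 = 5 + 4; at 6: 6 + 4 = 10; next = 9
base 6: 9 = 6 + 3; at 7: 7 + 3 = 10; next = 9
base 7: 9 = 7 + 2; at 8: 8 + 2 = 10; next = 9

10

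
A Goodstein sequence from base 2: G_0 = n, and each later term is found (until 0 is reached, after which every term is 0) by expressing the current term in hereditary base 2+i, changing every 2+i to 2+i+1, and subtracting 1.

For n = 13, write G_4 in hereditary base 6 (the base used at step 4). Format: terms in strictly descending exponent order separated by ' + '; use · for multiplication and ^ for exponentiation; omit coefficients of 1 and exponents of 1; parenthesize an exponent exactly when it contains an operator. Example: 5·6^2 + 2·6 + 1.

6^(6 + 1) + 3·6^3 + 3·6^2 + 3·6 + 1

i=0: 13 = 2^(2 + 1) + 2^2 + 1 (b=2); 2→3: 3^(3 + 1) + 3^3 + 1 = 109; 109−1 = 108
i=1: 108 = 3^(3 + 1) + 3^3 (b=3); 3→4: 4^(4 + 1) + 4^4 = 1280; 1280−1 = 1279
i=2: 1279 = 4^(4 + 1) + 3·4^3 + 3·4^2 + 3·4 + 3 (b=4); 4→5: 5^(5 + 1) + 3·5^3 + 3·5^2 + 3·5 + 3 = 16093; 16093−1 = 16092
i=3: 16092 = 5^(5 + 1) + 3·5^3 + 3·5^2 + 3·5 + 2 (b=5); 5→6: 6^(6 + 1) + 3·6^3 + 3·6^2 + 3·6 + 2 = 280712; 280712−1 = 280711
i=4: 280711 = 6^(6 + 1) + 3·6^3 + 3·6^2 + 3·6 + 1 (b=6); 6→7: 7^(7 + 1) + 3·7^3 + 3·7^2 + 3·7 + 1 = 5765999; 5765999−1 = 5765998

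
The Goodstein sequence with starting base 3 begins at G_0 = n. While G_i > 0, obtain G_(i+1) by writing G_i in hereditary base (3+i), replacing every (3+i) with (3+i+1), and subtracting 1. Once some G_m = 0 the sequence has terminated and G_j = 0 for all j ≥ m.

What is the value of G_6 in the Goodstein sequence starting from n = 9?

i=0: 9 = 3^2 (b=3); 3→4: 4^2 = 16; 16−1 = 15
i=1: 15 = 3·4 + 3 (b=4); 4→5: 3·5 + 3 = 18; 18−1 = 17
i=2: 17 = 3·5 + 2 (b=5); 5→6: 3·6 + 2 = 20; 20−1 = 19
i=3: 19 = 3·6 + 1 (b=6); 6→7: 3·7 + 1 = 22; 22−1 = 21
i=4: 21 = 3·7 (b=7); 7→8: 3·8 = 24; 24−1 = 23
i=5: 23 = 2·8 + 7 (b=8); 8→9: 2·9 + 7 = 25; 25−1 = 24

24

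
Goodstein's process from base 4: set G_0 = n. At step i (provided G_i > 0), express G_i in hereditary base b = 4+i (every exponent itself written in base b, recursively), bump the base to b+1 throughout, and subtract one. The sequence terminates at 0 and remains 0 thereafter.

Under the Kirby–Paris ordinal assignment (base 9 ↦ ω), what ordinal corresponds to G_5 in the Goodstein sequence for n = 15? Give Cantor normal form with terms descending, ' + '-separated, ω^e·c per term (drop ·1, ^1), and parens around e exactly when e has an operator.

base 4: 15 = 3·4 + 3; at 5: 3·5 + 3 = 18; next = 17
base 5: 17 = 3·5 + 2; at 6: 3·6 + 2 = 20; next = 19
base 6: 19 = 3·6 + 1; at 7: 3·7 + 1 = 22; next = 21
base 7: 21 = 3·7; at 8: 3·8 = 24; next = 23
base 8: 23 = 2·8 + 7; at 9: 2·9 + 7 = 25; next = 24
base 9: 24 = 2·9 + 6; at 10: 2·10 + 6 = 26; next = 25

ω·2 + 6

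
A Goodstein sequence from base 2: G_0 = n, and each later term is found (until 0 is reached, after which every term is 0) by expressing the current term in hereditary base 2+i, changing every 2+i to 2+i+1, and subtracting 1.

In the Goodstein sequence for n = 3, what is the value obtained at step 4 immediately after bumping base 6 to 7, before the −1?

G_0 = 3. HB_2(3) = 2 + 1. Bump = 4. G_1 = 3.
G_1 = 3. HB_3(3) = 3. Bump = 4. G_2 = 3.
G_2 = 3. HB_4(3) = 3. Bump = 3. G_3 = 2.
G_3 = 2. HB_5(2) = 2. Bump = 2. G_4 = 1.
G_4 = 1. HB_6(1) = 1. Bump = 1. G_5 = 0.

1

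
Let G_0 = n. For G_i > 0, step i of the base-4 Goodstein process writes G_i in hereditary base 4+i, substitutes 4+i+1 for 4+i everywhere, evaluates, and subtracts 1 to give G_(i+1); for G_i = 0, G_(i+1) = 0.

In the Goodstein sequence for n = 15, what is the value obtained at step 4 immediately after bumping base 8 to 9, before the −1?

[0] 15 ≡ 3·4 + 3 (base 4). Lift 5: 18. −1: 17.
[1] 17 ≡ 3·5 + 2 (base 5). Lift 6: 20. −1: 19.
[2] 19 ≡ 3·6 + 1 (base 6). Lift 7: 22. −1: 21.
[3] 21 ≡ 3·7 (base 7). Lift 8: 24. −1: 23.
[4] 23 ≡ 2·8 + 7 (base 8). Lift 9: 25. −1: 24.

25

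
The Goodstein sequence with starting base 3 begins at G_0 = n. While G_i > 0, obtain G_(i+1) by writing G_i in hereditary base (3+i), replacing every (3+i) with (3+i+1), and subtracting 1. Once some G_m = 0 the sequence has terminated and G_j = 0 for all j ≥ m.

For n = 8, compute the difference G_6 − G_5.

G_0 = 8. HB_3(8) = 2·3 + 2. Bump = 10. G_1 = 9.
G_1 = 9. HB_4(9) = 2·4 + 1. Bump = 11. G_2 = 10.
G_2 = 10. HB_5(10) = 2·5. Bump = 12. G_3 = 11.
G_3 = 11. HB_6(11) = 6 + 5. Bump = 12. G_4 = 11.
G_4 = 11. HB_7(11) = 7 + 4. Bump = 12. G_5 = 11.
G_5 = 11. HB_8(11) = 8 + 3. Bump = 12. G_6 = 11.

0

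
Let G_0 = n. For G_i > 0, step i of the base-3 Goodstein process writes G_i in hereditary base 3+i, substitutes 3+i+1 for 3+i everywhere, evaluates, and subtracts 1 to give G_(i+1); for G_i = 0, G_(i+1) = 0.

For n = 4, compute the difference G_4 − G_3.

(0) 4|_3 = 3 + 1 ↦ 4 + 1|_4 = 5 ⇒ 4
(1) 4|_4 = 4 ↦ 5|_5 = 5 ⇒ 4
(2) 4|_5 = 4 ↦ 4|_6 = 4 ⇒ 3
(3) 3|_6 = 3 ↦ 3|_7 = 3 ⇒ 2

-1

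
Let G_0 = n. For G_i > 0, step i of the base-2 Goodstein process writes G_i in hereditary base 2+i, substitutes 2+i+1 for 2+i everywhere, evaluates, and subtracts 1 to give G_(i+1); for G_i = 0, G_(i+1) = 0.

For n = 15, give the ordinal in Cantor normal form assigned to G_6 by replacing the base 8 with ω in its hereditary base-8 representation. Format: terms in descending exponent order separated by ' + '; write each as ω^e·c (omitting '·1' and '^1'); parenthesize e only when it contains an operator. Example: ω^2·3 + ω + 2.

G_0 = 15. HB_2(15) = 2^(2 + 1) + 2^2 + 2 + 1. Bump = 112. G_1 = 111.
G_1 = 111. HB_3(111) = 3^(3 + 1) + 3^3 + 3. Bump = 1284. G_2 = 1283.
G_2 = 1283. HB_4(1283) = 4^(4 + 1) + 4^4 + 3. Bump = 18753. G_3 = 18752.
G_3 = 18752. HB_5(18752) = 5^(5 + 1) + 5^5 + 2. Bump = 326594. G_4 = 326593.
G_4 = 326593. HB_6(326593) = 6^(6 + 1) + 6^6 + 1. Bump = 6588345. G_5 = 6588344.
G_5 = 6588344. HB_7(6588344) = 7^(7 + 1) + 7^7. Bump = 150994944. G_6 = 150994943.

ω^(ω + 1) + ω^7·7 + ω^6·7 + ω^5·7 + ω^4·7 + ω^3·7 + ω^2·7 + ω·7 + 7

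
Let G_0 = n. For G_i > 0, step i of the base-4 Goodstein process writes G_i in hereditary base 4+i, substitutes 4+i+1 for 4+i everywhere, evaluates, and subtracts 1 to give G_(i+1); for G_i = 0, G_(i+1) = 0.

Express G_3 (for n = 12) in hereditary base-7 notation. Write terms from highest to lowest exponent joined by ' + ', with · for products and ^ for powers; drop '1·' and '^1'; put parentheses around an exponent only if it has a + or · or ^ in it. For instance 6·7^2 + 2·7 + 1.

G_0=12  [base 4] 3·4  →[4↦5]→  3·5 = 15  −1 ⇒ G_1=14
G_1=14  [base 5] 2·5 + 4  →[5↦6]→  2·6 + 4 = 16  −1 ⇒ G_2=15
G_2=15  [base 6] 2·6 + 3  →[6↦7]→  2·7 + 3 = 17  −1 ⇒ G_3=16
G_3=16  [base 7] 2·7 + 2  →[7↦8]→  2·8 + 2 = 18  −1 ⇒ G_4=17

2·7 + 2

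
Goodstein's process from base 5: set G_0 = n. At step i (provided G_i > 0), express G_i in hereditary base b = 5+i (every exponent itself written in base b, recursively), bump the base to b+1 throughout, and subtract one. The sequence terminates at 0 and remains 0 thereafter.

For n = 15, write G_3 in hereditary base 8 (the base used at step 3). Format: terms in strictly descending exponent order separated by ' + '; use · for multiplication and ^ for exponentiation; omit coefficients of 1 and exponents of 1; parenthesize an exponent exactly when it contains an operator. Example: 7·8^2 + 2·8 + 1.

[0] 15 ≡ 3·5 (base 5). Lift 6: 18. −1: 17.
[1] 17 ≡ 2·6 + 5 (base 6). Lift 7: 19. −1: 18.
[2] 18 ≡ 2·7 + 4 (base 7). Lift 8: 20. −1: 19.
[3] 19 ≡ 2·8 + 3 (base 8). Lift 9: 21. −1: 20.

2·8 + 3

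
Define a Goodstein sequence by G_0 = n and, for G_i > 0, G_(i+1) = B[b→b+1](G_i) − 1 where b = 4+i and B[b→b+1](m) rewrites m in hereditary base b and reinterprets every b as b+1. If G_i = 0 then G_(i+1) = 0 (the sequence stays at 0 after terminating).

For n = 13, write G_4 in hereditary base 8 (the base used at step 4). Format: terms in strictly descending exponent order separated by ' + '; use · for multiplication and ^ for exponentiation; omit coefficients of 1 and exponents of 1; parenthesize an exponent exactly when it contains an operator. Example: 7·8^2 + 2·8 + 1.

2·8 + 3

[0] 13 ≡ 3·4 + 1 (base 4). Lift 5: 16. −1: 15.
[1] 15 ≡ 3·5 (base 5). Lift 6: 18. −1: 17.
[2] 17 ≡ 2·6 + 5 (base 6). Lift 7: 19. −1: 18.
[3] 18 ≡ 2·7 + 4 (base 7). Lift 8: 20. −1: 19.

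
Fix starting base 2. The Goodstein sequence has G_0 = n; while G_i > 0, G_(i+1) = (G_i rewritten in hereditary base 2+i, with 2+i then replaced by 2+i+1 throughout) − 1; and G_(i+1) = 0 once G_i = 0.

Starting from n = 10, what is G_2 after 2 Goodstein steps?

1025

step 0: 10 = 2^(2 + 1) + 2; sub 3 for 2: 3^(3 + 1) + 3; = 84; G_1 = 84−1 = 83
step 1: 83 = 3^(3 + 1) + 2; sub 4 for 3: 4^(4 + 1) + 2; = 1026; G_2 = 1026−1 = 1025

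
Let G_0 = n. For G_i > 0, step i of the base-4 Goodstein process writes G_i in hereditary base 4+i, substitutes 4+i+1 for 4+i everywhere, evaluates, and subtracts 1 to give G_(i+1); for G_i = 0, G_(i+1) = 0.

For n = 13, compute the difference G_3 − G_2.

G_0 = 13. HB_4(13) = 3·4 + 1. Bump = 16. G_1 = 15.
G_1 = 15. HB_5(15) = 3·5. Bump = 18. G_2 = 17.
G_2 = 17. HB_6(17) = 2·6 + 5. Bump = 19. G_3 = 18.

1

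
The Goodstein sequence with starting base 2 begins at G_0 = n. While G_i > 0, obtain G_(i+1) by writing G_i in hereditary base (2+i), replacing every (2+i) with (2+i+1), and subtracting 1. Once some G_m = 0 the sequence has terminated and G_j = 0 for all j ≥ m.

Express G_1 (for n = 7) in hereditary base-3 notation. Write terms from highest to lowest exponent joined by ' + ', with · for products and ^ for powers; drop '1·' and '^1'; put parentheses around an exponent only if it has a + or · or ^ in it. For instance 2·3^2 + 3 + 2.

[0] 7 ≡ 2^2 + 2 + 1 (base 2). Lift 3: 31. −1: 30.
[1] 30 ≡ 3^3 + 3 (base 3). Lift 4: 260. −1: 259.

3^3 + 3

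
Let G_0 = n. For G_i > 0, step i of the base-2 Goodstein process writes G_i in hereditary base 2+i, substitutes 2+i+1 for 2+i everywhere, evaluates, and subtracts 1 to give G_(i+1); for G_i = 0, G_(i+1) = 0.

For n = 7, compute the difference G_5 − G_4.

776886

7 —HB2→ 2^2 + 2 + 1 —bump→ 3^3 + 3 + 1 = 31 —(−1)→ 30
30 —HB3→ 3^3 + 3 —bump→ 4^4 + 4 = 260 —(−1)→ 259
259 —HB4→ 4^4 + 3 —bump→ 5^5 + 3 = 3128 —(−1)→ 3127
3127 —HB5→ 5^5 + 2 —bump→ 6^6 + 2 = 46658 —(−1)→ 46657
46657 —HB6→ 6^6 + 1 —bump→ 7^7 + 1 = 823544 —(−1)→ 823543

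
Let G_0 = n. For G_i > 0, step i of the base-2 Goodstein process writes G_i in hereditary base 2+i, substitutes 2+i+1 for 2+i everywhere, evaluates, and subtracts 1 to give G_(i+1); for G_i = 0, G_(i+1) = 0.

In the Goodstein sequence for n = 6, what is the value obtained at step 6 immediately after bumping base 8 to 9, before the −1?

(0) 6|_2 = 2^2 + 2 ↦ 3^3 + 3|_3 = 30 ⇒ 29
(1) 29|_3 = 3^3 + 2 ↦ 4^4 + 2|_4 = 258 ⇒ 257
(2) 257|_4 = 4^4 + 1 ↦ 5^5 + 1|_5 = 3126 ⇒ 3125
(3) 3125|_5 = 5^5 ↦ 6^6|_6 = 46656 ⇒ 46655
(4) 46655|_6 = 5·6^5 + 5·6^4 + 5·6^3 + 5·6^2 + 5·6 + 5 ↦ 5·7^5 + 5·7^4 + 5·7^3 + 5·7^2 + 5·7 + 5|_7 = 98040 ⇒ 98039
(5) 98039|_7 = 5·7^5 + 5·7^4 + 5·7^3 + 5·7^2 + 5·7 + 4 ↦ 5·8^5 + 5·8^4 + 5·8^3 + 5·8^2 + 5·8 + 4|_8 = 187244 ⇒ 187243
(6) 187243|_8 = 5·8^5 + 5·8^4 + 5·8^3 + 5·8^2 + 5·8 + 3 ↦ 5·9^5 + 5·9^4 + 5·9^3 + 5·9^2 + 5·9 + 3|_9 = 332148 ⇒ 332147

332148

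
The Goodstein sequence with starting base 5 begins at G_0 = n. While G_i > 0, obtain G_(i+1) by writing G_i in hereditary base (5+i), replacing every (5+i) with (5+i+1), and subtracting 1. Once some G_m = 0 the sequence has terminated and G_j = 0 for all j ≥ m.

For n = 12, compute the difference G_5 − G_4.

0

base 5: 12 = 2·5 + 2; at 6: 2·6 + 2 = 14; next = 13
base 6: 13 = 2·6 + 1; at 7: 2·7 + 1 = 15; next = 14
base 7: 14 = 2·7; at 8: 2·8 = 16; next = 15
base 8: 15 = 8 + 7; at 9: 9 + 7 = 16; next = 15
base 9: 15 = 9 + 6; at 10: 10 + 6 = 16; next = 15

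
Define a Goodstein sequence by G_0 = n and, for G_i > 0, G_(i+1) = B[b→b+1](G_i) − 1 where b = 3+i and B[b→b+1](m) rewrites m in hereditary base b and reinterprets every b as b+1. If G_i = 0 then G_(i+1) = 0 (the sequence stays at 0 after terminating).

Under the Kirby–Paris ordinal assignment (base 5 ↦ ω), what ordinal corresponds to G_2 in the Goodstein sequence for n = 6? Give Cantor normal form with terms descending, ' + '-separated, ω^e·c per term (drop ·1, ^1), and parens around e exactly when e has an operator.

G_0=6  [base 3] 2·3  →[3↦4]→  2·4 = 8  −1 ⇒ G_1=7
G_1=7  [base 4] 4 + 3  →[4↦5]→  5 + 3 = 8  −1 ⇒ G_2=7
G_2=7  [base 5] 5 + 2  →[5↦6]→  6 + 2 = 8  −1 ⇒ G_3=7

ω + 2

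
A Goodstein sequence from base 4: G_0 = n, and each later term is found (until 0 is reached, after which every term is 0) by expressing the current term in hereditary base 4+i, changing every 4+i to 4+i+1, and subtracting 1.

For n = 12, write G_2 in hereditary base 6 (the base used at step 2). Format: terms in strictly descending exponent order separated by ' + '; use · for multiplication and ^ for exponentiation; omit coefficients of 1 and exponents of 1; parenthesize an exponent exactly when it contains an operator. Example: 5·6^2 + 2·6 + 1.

2·6 + 3

G_0 = 12. HB_4(12) = 3·4. Bump = 15. G_1 = 14.
G_1 = 14. HB_5(14) = 2·5 + 4. Bump = 16. G_2 = 15.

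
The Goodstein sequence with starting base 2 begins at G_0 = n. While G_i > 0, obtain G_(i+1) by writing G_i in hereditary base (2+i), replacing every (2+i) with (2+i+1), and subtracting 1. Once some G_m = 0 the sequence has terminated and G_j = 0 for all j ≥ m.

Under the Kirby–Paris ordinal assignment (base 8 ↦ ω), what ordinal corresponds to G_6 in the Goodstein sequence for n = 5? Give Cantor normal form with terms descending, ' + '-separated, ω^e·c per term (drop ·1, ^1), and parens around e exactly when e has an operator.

ω^3·3 + ω^2·3 + ω·2 + 7

G_0 = 5. HB_2(5) = 2^2 + 1. Bump = 28. G_1 = 27.
G_1 = 27. HB_3(27) = 3^3. Bump = 256. G_2 = 255.
G_2 = 255. HB_4(255) = 3·4^3 + 3·4^2 + 3·4 + 3. Bump = 468. G_3 = 467.
G_3 = 467. HB_5(467) = 3·5^3 + 3·5^2 + 3·5 + 2. Bump = 776. G_4 = 775.
G_4 = 775. HB_6(775) = 3·6^3 + 3·6^2 + 3·6 + 1. Bump = 1198. G_5 = 1197.
G_5 = 1197. HB_7(1197) = 3·7^3 + 3·7^2 + 3·7. Bump = 1752. G_6 = 1751.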